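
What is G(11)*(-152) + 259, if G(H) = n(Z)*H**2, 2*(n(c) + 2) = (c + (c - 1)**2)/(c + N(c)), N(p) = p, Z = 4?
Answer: 44199/2 ≈ 22100.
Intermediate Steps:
n(c) = -2 + (c + (-1 + c)**2)/(4*c) (n(c) = -2 + ((c + (c - 1)**2)/(c + c))/2 = -2 + ((c + (-1 + c)**2)/((2*c)))/2 = -2 + ((c + (-1 + c)**2)*(1/(2*c)))/2 = -2 + ((c + (-1 + c)**2)/(2*c))/2 = -2 + (c + (-1 + c)**2)/(4*c))
G(H) = -19*H**2/16 (G(H) = ((1/4)*((-1 + 4)**2 - 7*4)/4)*H**2 = ((1/4)*(1/4)*(3**2 - 28))*H**2 = ((1/4)*(1/4)*(9 - 28))*H**2 = ((1/4)*(1/4)*(-19))*H**2 = -19*H**2/16)
G(11)*(-152) + 259 = -19/16*11**2*(-152) + 259 = -19/16*121*(-152) + 259 = -2299/16*(-152) + 259 = 43681/2 + 259 = 44199/2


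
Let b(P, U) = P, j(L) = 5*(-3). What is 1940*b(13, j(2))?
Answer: 25220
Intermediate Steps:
j(L) = -15
1940*b(13, j(2)) = 1940*13 = 25220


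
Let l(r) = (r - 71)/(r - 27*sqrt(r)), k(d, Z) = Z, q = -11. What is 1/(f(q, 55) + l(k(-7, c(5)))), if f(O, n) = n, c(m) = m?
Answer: 9065/499202 - 81*sqrt(5)/499202 ≈ 0.017796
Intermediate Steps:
l(r) = (-71 + r)/(r - 27*sqrt(r))
1/(f(q, 55) + l(k(-7, c(5)))) = 1/(55 + (71 - 1*5)/(-1*5 + 27*sqrt(5))) = 1/(55 + (71 - 5)/(-5 + 27*sqrt(5))) = 1/(55 + 66/(-5 + 27*sqrt(5)))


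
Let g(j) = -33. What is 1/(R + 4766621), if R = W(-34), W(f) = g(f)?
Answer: 1/4766588 ≈ 2.0979e-7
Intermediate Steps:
W(f) = -33
R = -33
1/(R + 4766621) = 1/(-33 + 4766621) = 1/4766588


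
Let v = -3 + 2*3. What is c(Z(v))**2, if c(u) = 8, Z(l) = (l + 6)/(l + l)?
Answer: 64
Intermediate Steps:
v = 3 (v = -3 + 6 = 3)
Z(l) = (6 + l)/(2*l) (Z(l) = (6 + l)/((2*l)) = (6 + l)*(1/(2*l)) = (6 + l)/(2*l))
c(Z(v))**2 = 8**2 = 64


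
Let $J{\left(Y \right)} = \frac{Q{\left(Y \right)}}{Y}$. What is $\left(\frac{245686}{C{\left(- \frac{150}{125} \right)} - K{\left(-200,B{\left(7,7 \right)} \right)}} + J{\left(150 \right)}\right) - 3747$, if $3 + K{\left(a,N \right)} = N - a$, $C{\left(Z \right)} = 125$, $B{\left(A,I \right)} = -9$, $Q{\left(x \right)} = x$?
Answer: $- \frac{68812}{9} \approx -7645.8$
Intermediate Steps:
$K{\left(a,N \right)} = -3 + N - a$ ($K{\left(a,N \right)} = -3 + \left(N - a\right) = -3 + N - a$)
$J{\left(Y \right)} = 1$ ($J{\left(Y \right)} = \frac{Y}{Y} = 1$)
$\left(\frac{245686}{C{\left(- \frac{150}{125} \right)} - K{\left(-200,B{\left(7,7 \right)} \right)}} + J{\left(150 \right)}\right) - 3747 = \left(\frac{245686}{125 - \left(-3 - 9 - -200\right)} + 1\right) - 3747 = \left(\frac{245686}{125 - \left(-3 - 9 + 200\right)} + 1\right) - 3747 = \left(\frac{245686}{125 - 188} + 1\right) - 3747 = \left(\frac{245686}{-63} + 1\right) - 3747 = \left(245686 \left(- \frac{1}{63}\right) + 1\right) - 3747 = \left(- \frac{35098}{9} + 1\right) - 3747 = - \frac{35089}{9} - 3747 = - \frac{68812}{9}$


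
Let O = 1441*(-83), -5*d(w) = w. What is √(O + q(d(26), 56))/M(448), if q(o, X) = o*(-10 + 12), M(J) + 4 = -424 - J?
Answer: -I*√2990335/4380 ≈ -0.39481*I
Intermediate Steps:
d(w) = -w/5
M(J) = -428 - J (M(J) = -4 + (-424 - J) = -428 - J)
q(o, X) = 2*o (q(o, X) = o*2 = 2*o)
O = -119603
√(O + q(d(26), 56))/M(448) = √(-119603 + 2*(-⅕*26))/(-428 - 1*448) = √(-119603 + 2*(-26/5))/(-428 - 448) = √(-119603 - 52/5)/(-876) = √(-598067/5)*(-1/876) = (I*√2990335/5)*(-1/876) = -I*√2990335/4380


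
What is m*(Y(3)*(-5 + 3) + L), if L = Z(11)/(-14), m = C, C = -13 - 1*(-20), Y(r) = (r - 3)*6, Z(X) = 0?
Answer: 0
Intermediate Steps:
Y(r) = -18 + 6*r (Y(r) = (-3 + r)*6 = -18 + 6*r)
C = 7 (C = -13 + 20 = 7)
m = 7
L = 0 (L = 0/(-14) = 0*(-1/14) = 0)
m*(Y(3)*(-5 + 3) + L) = 7*((-18 + 6*3)*(-5 + 3) + 0) = 7*((-18 + 18)*(-2) + 0) = 7*(0*(-2) + 0) = 7*(0 + 0) = 7*0 = 0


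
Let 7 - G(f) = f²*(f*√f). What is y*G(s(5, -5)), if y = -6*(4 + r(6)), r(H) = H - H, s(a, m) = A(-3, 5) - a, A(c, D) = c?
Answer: -168 - 24576*I*√2 ≈ -168.0 - 34756.0*I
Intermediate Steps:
s(a, m) = -3 - a
r(H) = 0
G(f) = 7 - f^(7/2) (G(f) = 7 - f²*f*√f = 7 - f²*f^(3/2) = 7 - f^(7/2))
y = -24 (y = -6*(4 + 0) = -6*4 = -24)
y*G(s(5, -5)) = -24*(7 - (-3 - 1*5)^(7/2)) = -24*(7 - (-3 - 5)^(7/2)) = -24*(7 - (-8)^(7/2)) = -24*(7 - (-1024)*I*√2) = -24*(7 + 1024*I*√2) = -168 - 24576*I*√2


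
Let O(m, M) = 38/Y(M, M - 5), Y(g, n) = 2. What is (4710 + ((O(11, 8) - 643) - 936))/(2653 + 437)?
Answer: 105/103 ≈ 1.0194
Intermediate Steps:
O(m, M) = 19 (O(m, M) = 38/2 = 38*(1/2) = 19)
(4710 + ((O(11, 8) - 643) - 936))/(2653 + 437) = (4710 + ((19 - 643) - 936))/(2653 + 437) = (4710 + (-624 - 936))/3090 = (4710 - 1560)*(1/3090) = 3150*(1/3090) = 105/103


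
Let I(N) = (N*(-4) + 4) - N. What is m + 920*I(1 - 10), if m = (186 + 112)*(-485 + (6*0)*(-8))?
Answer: -99450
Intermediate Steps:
m = -144530 (m = 298*(-485 + 0*(-8)) = 298*(-485 + 0) = 298*(-485) = -144530)
I(N) = 4 - 5*N (I(N) = (-4*N + 4) - N = (4 - 4*N) - N = 4 - 5*N)
m + 920*I(1 - 10) = -144530 + 920*(4 - 5*(1 - 10)) = -144530 + 920*(4 - 5*(-9)) = -144530 + 920*(4 + 45) = -144530 + 920*49 = -144530 + 45080 = -99450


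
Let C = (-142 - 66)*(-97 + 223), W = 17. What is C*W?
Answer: -445536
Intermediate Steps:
C = -26208 (C = -208*126 = -26208)
C*W = -26208*17 = -445536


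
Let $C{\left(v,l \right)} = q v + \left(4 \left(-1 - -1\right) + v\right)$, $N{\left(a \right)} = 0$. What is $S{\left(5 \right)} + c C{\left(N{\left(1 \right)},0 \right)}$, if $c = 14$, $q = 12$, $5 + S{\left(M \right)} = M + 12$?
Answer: $12$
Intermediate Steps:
$S{\left(M \right)} = 7 + M$ ($S{\left(M \right)} = -5 + \left(M + 12\right) = -5 + \left(12 + M\right) = 7 + M$)
$C{\left(v,l \right)} = 13 v$ ($C{\left(v,l \right)} = 12 v + \left(4 \left(-1 - -1\right) + v\right) = 12 v + \left(4 \left(-1 + 1\right) + v\right) = 12 v + \left(4 \cdot 0 + v\right) = 12 v + \left(0 + v\right) = 12 v + v = 13 v$)
$S{\left(5 \right)} + c C{\left(N{\left(1 \right)},0 \right)} = \left(7 + 5\right) + 14 \cdot 13 \cdot 0 = 12 + 14 \cdot 0 = 12 + 0 = 12$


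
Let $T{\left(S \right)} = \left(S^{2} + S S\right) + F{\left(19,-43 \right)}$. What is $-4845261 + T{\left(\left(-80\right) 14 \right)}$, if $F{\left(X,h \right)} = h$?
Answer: $-2336504$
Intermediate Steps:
$T{\left(S \right)} = -43 + 2 S^{2}$ ($T{\left(S \right)} = \left(S^{2} + S S\right) - 43 = \left(S^{2} + S^{2}\right) - 43 = 2 S^{2} - 43 = -43 + 2 S^{2}$)
$-4845261 + T{\left(\left(-80\right) 14 \right)} = -4845261 - \left(43 - 2 \left(\left(-80\right) 14\right)^{2}\right) = -4845261 - \left(43 - 2 \left(-1120\right)^{2}\right) = -4845261 + \left(-43 + 2 \cdot 1254400\right) = -4845261 + \left(-43 + 2508800\right) = -4845261 + 2508757 = -2336504$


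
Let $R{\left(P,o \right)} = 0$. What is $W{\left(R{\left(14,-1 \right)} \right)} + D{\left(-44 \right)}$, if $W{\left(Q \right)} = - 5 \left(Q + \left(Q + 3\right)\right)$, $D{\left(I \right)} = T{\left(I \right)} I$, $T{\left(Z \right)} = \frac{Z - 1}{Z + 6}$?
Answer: $- \frac{1275}{19} \approx -67.105$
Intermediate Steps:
$T{\left(Z \right)} = \frac{-1 + Z}{6 + Z}$
$D{\left(I \right)} = \frac{I \left(-1 + I\right)}{6 + I}$ ($D{\left(I \right)} = \frac{-1 + I}{6 + I} I = \frac{I \left(-1 + I\right)}{6 + I}$)
$W{\left(Q \right)} = -15 - 10 Q$ ($W{\left(Q \right)} = - 5 \left(Q + \left(3 + Q\right)\right) = - 5 \left(3 + 2 Q\right) = -15 - 10 Q$)
$W{\left(R{\left(14,-1 \right)} \right)} + D{\left(-44 \right)} = \left(-15 - 0\right) - \frac{44 \left(-1 - 44\right)}{6 - 44} = \left(-15 + 0\right) - 44 \frac{1}{-38} \left(-45\right) = -15 - \left(- \frac{22}{19}\right) \left(-45\right) = -15 - \frac{990}{19} = - \frac{1275}{19}$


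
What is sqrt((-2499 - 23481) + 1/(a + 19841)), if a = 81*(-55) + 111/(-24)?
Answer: 2*I*sqrt(98344357917393)/123051 ≈ 161.18*I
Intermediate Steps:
a = -35677/8 (a = -4455 + 111*(-1/24) = -4455 - 37/8 = -35677/8 ≈ -4459.6)
sqrt((-2499 - 23481) + 1/(a + 19841)) = sqrt((-2499 - 23481) + 1/(-35677/8 + 19841)) = sqrt(-25980 + 1/(123051/8)) = sqrt(-25980 + 8/123051) = sqrt(-3196864972/123051) = 2*I*sqrt(98344357917393)/123051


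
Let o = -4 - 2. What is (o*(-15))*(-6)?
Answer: -540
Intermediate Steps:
o = -6
(o*(-15))*(-6) = -6*(-15)*(-6) = 90*(-6) = -540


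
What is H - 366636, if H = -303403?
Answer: -670039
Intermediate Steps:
H - 366636 = -303403 - 366636 = -670039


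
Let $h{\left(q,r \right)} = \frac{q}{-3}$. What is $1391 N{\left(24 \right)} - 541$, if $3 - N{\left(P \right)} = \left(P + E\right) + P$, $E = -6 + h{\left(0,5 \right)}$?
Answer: $-54790$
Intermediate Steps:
$h{\left(q,r \right)} = - \frac{q}{3}$ ($h{\left(q,r \right)} = q \left(- \frac{1}{3}\right) = - \frac{q}{3}$)
$E = -6$ ($E = -6 - 0 = -6 + 0 = -6$)
$N{\left(P \right)} = 9 - 2 P$ ($N{\left(P \right)} = 3 - \left(\left(P - 6\right) + P\right) = 3 - \left(\left(-6 + P\right) + P\right) = 3 - \left(-6 + 2 P\right) = 9 - 2 P$)
$1391 N{\left(24 \right)} - 541 = 1391 \left(9 - 48\right) - 541 = 1391 \left(-39\right) - 541 = -54249 - 541 = -54790$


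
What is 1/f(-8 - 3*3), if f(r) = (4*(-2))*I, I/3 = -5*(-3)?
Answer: -1/360 ≈ -0.0027778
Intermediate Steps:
I = 45 (I = 3*(-5*(-3)) = 3*15 = 45)
f(r) = -360 (f(r) = (4*(-2))*45 = -8*45 = -360)
1/f(-8 - 3*3) = 1/(-360) = -1/360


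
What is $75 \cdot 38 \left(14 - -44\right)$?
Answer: $165300$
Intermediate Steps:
$75 \cdot 38 \left(14 - -44\right) = 2850 \left(14 + 44\right) = 2850 \cdot 58 = 165300$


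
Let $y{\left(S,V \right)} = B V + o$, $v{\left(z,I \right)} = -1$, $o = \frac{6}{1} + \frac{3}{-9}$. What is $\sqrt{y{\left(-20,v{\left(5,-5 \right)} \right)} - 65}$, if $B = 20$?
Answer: $\frac{i \sqrt{714}}{3} \approx 8.9069 i$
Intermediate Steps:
$o = \frac{17}{3}$ ($o = 6 \cdot 1 + 3 \left(- \frac{1}{9}\right) = 6 - \frac{1}{3} = \frac{17}{3} \approx 5.6667$)
$y{\left(S,V \right)} = \frac{17}{3} + 20 V$ ($y{\left(S,V \right)} = 20 V + \frac{17}{3} = \frac{17}{3} + 20 V$)
$\sqrt{y{\left(-20,v{\left(5,-5 \right)} \right)} - 65} = \sqrt{\left(\frac{17}{3} + 20 \left(-1\right)\right) - 65} = \sqrt{\left(\frac{17}{3} - 20\right) - 65} = \sqrt{- \frac{43}{3} - 65} = \sqrt{- \frac{238}{3}} = \frac{i \sqrt{714}}{3}$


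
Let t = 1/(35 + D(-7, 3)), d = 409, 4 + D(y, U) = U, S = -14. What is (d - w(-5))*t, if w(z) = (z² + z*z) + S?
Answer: 373/34 ≈ 10.971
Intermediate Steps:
D(y, U) = -4 + U
w(z) = -14 + 2*z² (w(z) = (z² + z*z) - 14 = (z² + z²) - 14 = 2*z² - 14 = -14 + 2*z²)
t = 1/34 (t = 1/(35 + (-4 + 3)) = 1/(35 - 1) = 1/34 ≈ 0.029412)
(d - w(-5))*t = (409 - (-14 + 2*(-5)²))*(1/34) = (409 - (-14 + 2*25))*(1/34) = (409 - (-14 + 50))*(1/34) = (409 - 1*36)*(1/34) = (409 - 36)*(1/34) = 373*(1/34) = 373/34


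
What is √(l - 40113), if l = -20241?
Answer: 3*I*√6706 ≈ 245.67*I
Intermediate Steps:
√(l - 40113) = √(-20241 - 40113) = √(-60354) = 3*I*√6706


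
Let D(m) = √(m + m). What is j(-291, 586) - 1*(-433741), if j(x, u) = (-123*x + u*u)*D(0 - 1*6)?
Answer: 433741 + 758378*I*√3 ≈ 4.3374e+5 + 1.3136e+6*I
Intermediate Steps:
D(m) = √2*√m (D(m) = √(2*m) = √2*√m)
j(x, u) = 2*I*√3*(u² - 123*x) (j(x, u) = (-123*x + u*u)*(√2*√(0 - 1*6)) = (-123*x + u²)*(√2*√(0 - 6)) = (u² - 123*x)*(√2*√(-6)) = (u² - 123*x)*(√2*(I*√6)) = (u² - 123*x)*(2*I*√3) = 2*I*√3*(u² - 123*x))
j(-291, 586) - 1*(-433741) = 2*I*√3*(586² - 123*(-291)) - 1*(-433741) = 2*I*√3*(343396 + 35793) + 433741 = 2*I*√3*379189 + 433741 = 758378*I*√3 + 433741 = 433741 + 758378*I*√3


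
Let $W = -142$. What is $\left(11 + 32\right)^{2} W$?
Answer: $-262558$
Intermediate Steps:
$\left(11 + 32\right)^{2} W = \left(11 + 32\right)^{2} \left(-142\right) = 43^{2} \left(-142\right) = 1849 \left(-142\right) = -262558$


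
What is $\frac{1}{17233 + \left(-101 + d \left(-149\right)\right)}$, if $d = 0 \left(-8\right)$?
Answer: $\frac{1}{17132} \approx 5.837 \cdot 10^{-5}$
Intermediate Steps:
$d = 0$
$\frac{1}{17233 + \left(-101 + d \left(-149\right)\right)} = \frac{1}{17233 + \left(-101 + 0 \left(-149\right)\right)} = \frac{1}{17233 + \left(-101 + 0\right)} = \frac{1}{17233 - 101} = \frac{1}{17132}$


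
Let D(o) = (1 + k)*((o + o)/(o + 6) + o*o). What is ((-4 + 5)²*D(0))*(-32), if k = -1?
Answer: 0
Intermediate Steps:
D(o) = 0 (D(o) = (1 - 1)*((o + o)/(o + 6) + o*o) = 0*((2*o)/(6 + o) + o²) = 0*(2*o/(6 + o) + o²) = 0*(o² + 2*o/(6 + o)) = 0)
((-4 + 5)²*D(0))*(-32) = ((-4 + 5)²*0)*(-32) = (1²*0)*(-32) = (1*0)*(-32) = 0*(-32) = 0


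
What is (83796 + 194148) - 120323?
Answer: 157621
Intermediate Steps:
(83796 + 194148) - 120323 = 277944 - 120323 = 157621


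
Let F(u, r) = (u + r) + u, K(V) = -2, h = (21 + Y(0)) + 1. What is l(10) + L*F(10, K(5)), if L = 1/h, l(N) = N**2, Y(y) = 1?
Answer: 2318/23 ≈ 100.78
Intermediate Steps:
h = 23 (h = (21 + 1) + 1 = 22 + 1 = 23)
F(u, r) = r + 2*u (F(u, r) = (r + u) + u = r + 2*u)
L = 1/23 ≈ 0.043478
l(10) + L*F(10, K(5)) = 10**2 + (-2 + 2*10)/23 = 100 + (-2 + 20)/23 = 100 + (1/23)*18 = 100 + 18/23 = 2318/23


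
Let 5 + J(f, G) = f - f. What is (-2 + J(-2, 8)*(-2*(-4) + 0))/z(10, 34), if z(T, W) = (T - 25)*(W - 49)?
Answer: -14/75 ≈ -0.18667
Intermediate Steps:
z(T, W) = (-49 + W)*(-25 + T) (z(T, W) = (-25 + T)*(-49 + W) = (-49 + W)*(-25 + T))
J(f, G) = -5 (J(f, G) = -5 + (f - f) = -5 + 0 = -5)
(-2 + J(-2, 8)*(-2*(-4) + 0))/z(10, 34) = (-2 - 5*(-2*(-4) + 0))/(1225 - 49*10 - 25*34 + 10*34) = (-2 - 5*(8 + 0))/(1225 - 490 - 850 + 340) = (-2 - 5*8)/225 = (-2 - 40)*(1/225) = -42*1/225 = -14/75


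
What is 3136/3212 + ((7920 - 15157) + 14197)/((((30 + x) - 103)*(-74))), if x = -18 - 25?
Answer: 53098/29711 ≈ 1.7871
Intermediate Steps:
x = -43
3136/3212 + ((7920 - 15157) + 14197)/((((30 + x) - 103)*(-74))) = 3136/3212 + ((7920 - 15157) + 14197)/((((30 - 43) - 103)*(-74))) = 3136*(1/3212) + (-7237 + 14197)/(((-13 - 103)*(-74))) = 784/803 + 6960/((-116*(-74))) = 784/803 + 6960/8584 = 784/803 + 6960*(1/8584) = 784/803 + 30/37 = 53098/29711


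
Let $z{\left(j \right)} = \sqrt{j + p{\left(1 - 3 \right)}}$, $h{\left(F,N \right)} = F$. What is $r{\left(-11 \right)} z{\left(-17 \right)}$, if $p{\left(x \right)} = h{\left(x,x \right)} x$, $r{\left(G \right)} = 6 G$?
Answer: $- 66 i \sqrt{13} \approx - 237.97 i$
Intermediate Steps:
$p{\left(x \right)} = x^{2}$ ($p{\left(x \right)} = x x = x^{2}$)
$z{\left(j \right)} = \sqrt{4 + j}$ ($z{\left(j \right)} = \sqrt{j + \left(1 - 3\right)^{2}} = \sqrt{j + \left(-2\right)^{2}} = \sqrt{j + 4} = \sqrt{4 + j}$)
$r{\left(-11 \right)} z{\left(-17 \right)} = 6 \left(-11\right) \sqrt{4 - 17} = - 66 \sqrt{-13} = - 66 i \sqrt{13}$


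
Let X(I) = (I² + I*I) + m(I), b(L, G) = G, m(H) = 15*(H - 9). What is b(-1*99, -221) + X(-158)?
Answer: 47202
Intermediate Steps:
m(H) = -135 + 15*H (m(H) = 15*(-9 + H) = -135 + 15*H)
X(I) = -135 + 2*I² + 15*I (X(I) = (I² + I*I) + (-135 + 15*I) = (I² + I²) + (-135 + 15*I) = 2*I² + (-135 + 15*I) = -135 + 2*I² + 15*I)
b(-1*99, -221) + X(-158) = -221 + (-135 + 2*(-158)² + 15*(-158)) = -221 + (-135 + 2*24964 - 2370) = -221 + (-135 + 49928 - 2370) = -221 + 47423 = 47202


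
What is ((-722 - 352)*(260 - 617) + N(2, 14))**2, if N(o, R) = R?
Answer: 147020098624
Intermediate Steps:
((-722 - 352)*(260 - 617) + N(2, 14))**2 = ((-722 - 352)*(260 - 617) + 14)**2 = (-1074*(-357) + 14)**2 = (383418 + 14)**2 = 383432**2 = 147020098624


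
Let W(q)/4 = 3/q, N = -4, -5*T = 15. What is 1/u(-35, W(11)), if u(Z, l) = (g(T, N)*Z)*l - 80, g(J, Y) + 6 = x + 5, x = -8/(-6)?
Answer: -11/1020 ≈ -0.010784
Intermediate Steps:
T = -3 (T = -⅕*15 = -3)
x = 4/3 (x = -8*(-⅙) = 4/3 ≈ 1.3333)
W(q) = 12/q (W(q) = 4*(3/q) = 12/q)
g(J, Y) = ⅓ (g(J, Y) = -6 + (4/3 + 5) = -6 + 19/3 = ⅓)
u(Z, l) = -80 + Z*l/3 (u(Z, l) = (Z/3)*l - 80 = Z*l/3 - 80 = -80 + Z*l/3)
1/u(-35, W(11)) = 1/(-80 + (⅓)*(-35)*(12/11)) = 1/(-80 - 140/11) = 1/(-1020/11) = -11/1020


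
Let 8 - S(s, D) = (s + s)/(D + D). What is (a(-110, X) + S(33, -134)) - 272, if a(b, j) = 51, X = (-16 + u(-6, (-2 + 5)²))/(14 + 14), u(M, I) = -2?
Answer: -28509/134 ≈ -212.75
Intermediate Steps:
S(s, D) = 8 - s/D (S(s, D) = 8 - (s + s)/(D + D) = 8 - 2*s/(2*D) = 8 - 2*s*1/(2*D) = 8 - s/D)
X = -9/14 (X = (-16 - 2)/(14 + 14) = -18/28 = -18*1/28 = -9/14 ≈ -0.64286)
(a(-110, X) + S(33, -134)) - 272 = (51 + (8 - 1*33/(-134))) - 272 = (51 + (8 - 1*33*(-1/134))) - 272 = (51 + (8 + 33/134)) - 272 = (51 + 1105/134) - 272 = 7939/134 - 272 = -28509/134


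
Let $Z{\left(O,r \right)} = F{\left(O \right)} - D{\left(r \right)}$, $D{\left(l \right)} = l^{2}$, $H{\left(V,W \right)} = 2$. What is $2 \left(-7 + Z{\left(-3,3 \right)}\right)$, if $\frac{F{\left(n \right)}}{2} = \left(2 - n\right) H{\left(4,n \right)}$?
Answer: $8$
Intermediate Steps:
$F{\left(n \right)} = 8 - 4 n$ ($F{\left(n \right)} = 2 \left(2 - n\right) 2 = 2 \left(4 - 2 n\right) = 8 - 4 n$)
$Z{\left(O,r \right)} = 8 - r^{2} - 4 O$ ($Z{\left(O,r \right)} = \left(8 - 4 O\right) - r^{2} = 8 - r^{2} - 4 O$)
$2 \left(-7 + Z{\left(-3,3 \right)}\right) = 2 \left(-7 - -11\right) = 2 \left(-7 + \left(8 - 9 + 12\right)\right) = 2 \left(-7 + 11\right) = 2 \cdot 4 = 8$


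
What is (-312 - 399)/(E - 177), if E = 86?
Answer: 711/91 ≈ 7.8132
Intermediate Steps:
(-312 - 399)/(E - 177) = (-312 - 399)/(86 - 177) = -711/(-91) = -1/91*(-711) = 711/91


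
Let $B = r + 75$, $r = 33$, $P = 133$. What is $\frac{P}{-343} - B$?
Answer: $- \frac{5311}{49} \approx -108.39$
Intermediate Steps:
$B = 108$ ($B = 33 + 75 = 108$)
$\frac{P}{-343} - B = \frac{133}{-343} - 108 = 133 \left(- \frac{1}{343}\right) - 108 = - \frac{19}{49} - 108 = - \frac{5311}{49}$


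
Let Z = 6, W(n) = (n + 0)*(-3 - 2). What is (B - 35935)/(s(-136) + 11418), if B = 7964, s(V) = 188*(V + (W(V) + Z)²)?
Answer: -27971/88457898 ≈ -0.00031621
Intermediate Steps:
W(n) = -5*n (W(n) = n*(-5) = -5*n)
s(V) = 188*V + 188*(6 - 5*V)² (s(V) = 188*(V + (-5*V + 6)²) = 188*(V + (6 - 5*V)²) = 188*V + 188*(6 - 5*V)²)
(B - 35935)/(s(-136) + 11418) = (7964 - 35935)/((188*(-136) + 188*(-6 + 5*(-136))²) + 11418) = -27971/((-25568 + 188*(-6 - 680)²) + 11418) = -27971/((-25568 + 188*(-686)²) + 11418) = -27971/((-25568 + 188*470596) + 11418) = -27971/((-25568 + 88472048) + 11418) = -27971/(88446480 + 11418) = -27971/88457898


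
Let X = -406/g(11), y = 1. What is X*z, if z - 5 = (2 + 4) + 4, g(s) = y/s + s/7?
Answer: -234465/64 ≈ -3663.5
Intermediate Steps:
g(s) = 1/s + s/7
z = 15 (z = 5 + ((2 + 4) + 4) = 5 + (6 + 4) = 5 + 10 = 15)
X = -15631/64 (X = -406/(1/11 + (1/7)*11) = -406/(1/11 + 11/7) = -406/128/77 = -406*77/128 = -15631/64 ≈ -244.23)
X*z = -15631/64*15 = -234465/64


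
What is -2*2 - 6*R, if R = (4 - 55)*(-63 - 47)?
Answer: -33664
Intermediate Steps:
R = 5610 (R = -51*(-110) = 5610)
-2*2 - 6*R = -2*2 - 6*5610 = -4 - 33660 = -33664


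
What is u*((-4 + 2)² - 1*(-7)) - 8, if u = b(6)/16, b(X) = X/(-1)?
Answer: -97/8 ≈ -12.125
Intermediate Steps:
b(X) = -X (b(X) = X*(-1) = -X)
u = -3/8 (u = -1*6/16 = -6*1/16 = -3/8 ≈ -0.37500)
u*((-4 + 2)² - 1*(-7)) - 8 = -3*((-4 + 2)² - 1*(-7))/8 - 8 = -3*((-2)² + 7)/8 - 8 = -3*(4 + 7)/8 - 8 = -3/8*11 - 8 = -33/8 - 8 = -97/8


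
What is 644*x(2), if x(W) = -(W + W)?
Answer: -2576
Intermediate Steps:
x(W) = -2*W
644*x(2) = 644*(-2*2) = 644*(-4) = -2576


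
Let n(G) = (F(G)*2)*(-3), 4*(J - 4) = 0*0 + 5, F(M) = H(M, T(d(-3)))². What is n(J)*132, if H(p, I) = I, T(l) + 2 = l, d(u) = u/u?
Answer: -792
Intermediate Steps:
d(u) = 1
T(l) = -2 + l
F(M) = 1 (F(M) = (-2 + 1)² = (-1)² = 1)
J = 21/4 (J = 4 + (0*0 + 5)/4 = 4 + (0 + 5)/4 = 4 + (¼)*5 = 4 + 5/4 = 21/4 ≈ 5.2500)
n(G) = -6 (n(G) = (1*2)*(-3) = 2*(-3) = -6)
n(J)*132 = -6*132 = -792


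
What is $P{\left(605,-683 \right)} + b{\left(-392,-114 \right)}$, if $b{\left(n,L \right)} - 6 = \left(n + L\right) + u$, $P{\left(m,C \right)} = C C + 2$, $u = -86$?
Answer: $465905$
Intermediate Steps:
$P{\left(m,C \right)} = 2 + C^{2}$ ($P{\left(m,C \right)} = C^{2} + 2 = 2 + C^{2}$)
$b{\left(n,L \right)} = -80 + L + n$ ($b{\left(n,L \right)} = 6 - \left(86 - L - n\right) = 6 + \left(-86 + L + n\right) = -80 + L + n$)
$P{\left(605,-683 \right)} + b{\left(-392,-114 \right)} = \left(2 + \left(-683\right)^{2}\right) - 586 = \left(2 + 466489\right) - 586 = 466491 - 586 = 465905$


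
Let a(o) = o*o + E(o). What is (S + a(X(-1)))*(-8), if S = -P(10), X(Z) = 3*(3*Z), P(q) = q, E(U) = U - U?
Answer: -568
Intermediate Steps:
E(U) = 0
X(Z) = 9*Z
S = -10 (S = -1*10 = -10)
a(o) = o**2 (a(o) = o*o + 0 = o**2 + 0 = o**2)
(S + a(X(-1)))*(-8) = (-10 + (9*(-1))**2)*(-8) = (-10 + (-9)**2)*(-8) = (-10 + 81)*(-8) = 71*(-8) = -568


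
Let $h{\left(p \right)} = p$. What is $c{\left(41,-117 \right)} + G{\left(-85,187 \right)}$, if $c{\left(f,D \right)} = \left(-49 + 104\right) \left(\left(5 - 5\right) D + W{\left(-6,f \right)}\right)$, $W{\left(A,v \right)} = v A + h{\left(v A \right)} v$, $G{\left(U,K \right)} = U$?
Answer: $-568345$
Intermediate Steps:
$W{\left(A,v \right)} = A v + A v^{2}$ ($W{\left(A,v \right)} = v A + v A v = A v + A v v = A v + A v^{2}$)
$c{\left(f,D \right)} = - 330 f \left(1 + f\right)$ ($c{\left(f,D \right)} = \left(-49 + 104\right) \left(\left(5 - 5\right) D - 6 f \left(1 + f\right)\right) = 55 \left(0 D - 6 f \left(1 + f\right)\right) = 55 \left(0 - 6 f \left(1 + f\right)\right) = 55 \left(- 6 f \left(1 + f\right)\right) = - 330 f \left(1 + f\right)$)
$c{\left(41,-117 \right)} + G{\left(-85,187 \right)} = \left(-330\right) 41 \left(1 + 41\right) - 85 = \left(-330\right) 41 \cdot 42 - 85 = -568260 - 85 = -568345$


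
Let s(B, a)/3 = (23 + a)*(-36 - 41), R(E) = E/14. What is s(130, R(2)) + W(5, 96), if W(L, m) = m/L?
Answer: -26634/5 ≈ -5326.8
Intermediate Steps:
R(E) = E/14 (R(E) = E*(1/14) = E/14)
s(B, a) = -5313 - 231*a (s(B, a) = 3*((23 + a)*(-36 - 41)) = 3*((23 + a)*(-77)) = 3*(-1771 - 77*a) = -5313 - 231*a)
s(130, R(2)) + W(5, 96) = (-5313 - 33*2/2) + 96/5 = (-5313 - 231*⅐) + 96*(⅕) = (-5313 - 33) + 96/5 = -5346 + 96/5 = -26634/5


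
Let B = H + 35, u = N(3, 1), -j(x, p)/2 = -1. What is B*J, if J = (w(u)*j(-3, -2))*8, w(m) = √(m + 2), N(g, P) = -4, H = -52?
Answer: -272*I*√2 ≈ -384.67*I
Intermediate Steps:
j(x, p) = 2 (j(x, p) = -2*(-1) = 2)
u = -4
w(m) = √(2 + m)
B = -17 (B = -52 + 35 = -17)
J = 16*I*√2 (J = (√(2 - 4)*2)*8 = (√(-2)*2)*8 = ((I*√2)*2)*8 = (2*I*√2)*8 = 16*I*√2 ≈ 22.627*I)
B*J = -272*I*√2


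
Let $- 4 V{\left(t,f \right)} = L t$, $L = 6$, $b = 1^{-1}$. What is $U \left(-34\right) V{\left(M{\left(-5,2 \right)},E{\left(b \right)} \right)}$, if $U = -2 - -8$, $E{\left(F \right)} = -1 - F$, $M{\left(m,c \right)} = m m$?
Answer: $7650$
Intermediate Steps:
$M{\left(m,c \right)} = m^{2}$
$b = 1$
$U = 6$ ($U = -2 + 8 = 6$)
$V{\left(t,f \right)} = - \frac{3 t}{2}$ ($V{\left(t,f \right)} = - \frac{6 t}{4} = - \frac{3 t}{2}$)
$U \left(-34\right) V{\left(M{\left(-5,2 \right)},E{\left(b \right)} \right)} = 6 \left(-34\right) \left(- \frac{3 \left(-5\right)^{2}}{2}\right) = - 204 \left(\left(- \frac{3}{2}\right) 25\right) = \left(-204\right) \left(- \frac{75}{2}\right) = 7650$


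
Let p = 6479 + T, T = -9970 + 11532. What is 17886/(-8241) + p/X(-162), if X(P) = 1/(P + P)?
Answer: -7156721110/2747 ≈ -2.6053e+6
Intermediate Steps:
T = 1562
X(P) = 1/(2*P)
p = 8041 (p = 6479 + 1562 = 8041)
17886/(-8241) + p/X(-162) = 17886/(-8241) + 8041/(((½)/(-162))) = 17886*(-1/8241) + 8041/(((½)*(-1/162))) = -5962/2747 + 8041/(-1/324) = -5962/2747 + 8041*(-324) = -5962/2747 - 2605284 = -7156721110/2747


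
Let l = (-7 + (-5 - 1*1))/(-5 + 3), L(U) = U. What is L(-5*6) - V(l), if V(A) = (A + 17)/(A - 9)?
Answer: -103/5 ≈ -20.600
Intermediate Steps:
l = 13/2 (l = (-7 + (-5 - 1))/(-2) = (-7 - 6)*(-1/2) = -13*(-1/2) = 13/2 ≈ 6.5000)
V(A) = (17 + A)/(-9 + A)
L(-5*6) - V(l) = -5*6 - (17 + 13/2)/(-9 + 13/2) = -30 - 47/((-5/2)*2) = -30 - (-2)*47/(5*2) = -30 - 1*(-47/5) = -30 + 47/5 = -103/5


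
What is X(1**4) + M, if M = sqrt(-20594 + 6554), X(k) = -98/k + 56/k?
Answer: -42 + 6*I*sqrt(390) ≈ -42.0 + 118.49*I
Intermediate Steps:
X(k) = -42/k
M = 6*I*sqrt(390) (M = sqrt(-14040) = 6*I*sqrt(390) ≈ 118.49*I)
X(1**4) + M = -42/(1**4) + 6*I*sqrt(390) = -42/1 + 6*I*sqrt(390) = -42*1 + 6*I*sqrt(390) = -42 + 6*I*sqrt(390)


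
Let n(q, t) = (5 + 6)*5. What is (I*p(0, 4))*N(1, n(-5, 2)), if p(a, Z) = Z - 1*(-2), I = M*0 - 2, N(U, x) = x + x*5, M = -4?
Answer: -3960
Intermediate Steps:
n(q, t) = 55 (n(q, t) = 11*5 = 55)
N(U, x) = 6*x (N(U, x) = x + 5*x = 6*x)
I = -2 (I = -4*0 - 2 = 0 - 2 = -2)
p(a, Z) = 2 + Z (p(a, Z) = Z + 2 = 2 + Z)
(I*p(0, 4))*N(1, n(-5, 2)) = (-2*(2 + 4))*(6*55) = -2*6*330 = -12*330 = -3960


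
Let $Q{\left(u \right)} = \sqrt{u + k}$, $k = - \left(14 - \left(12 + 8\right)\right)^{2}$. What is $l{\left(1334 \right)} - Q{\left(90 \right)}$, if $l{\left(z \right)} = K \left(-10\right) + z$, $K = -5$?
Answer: $1384 - 3 \sqrt{6} \approx 1376.7$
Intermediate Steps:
$l{\left(z \right)} = 50 + z$ ($l{\left(z \right)} = \left(-5\right) \left(-10\right) + z = 50 + z$)
$k = -36$ ($k = - \left(14 - 20\right)^{2} = - \left(-6\right)^{2} = \left(-1\right) 36 = -36$)
$Q{\left(u \right)} = \sqrt{-36 + u}$ ($Q{\left(u \right)} = \sqrt{u - 36} = \sqrt{-36 + u}$)
$l{\left(1334 \right)} - Q{\left(90 \right)} = \left(50 + 1334\right) - \sqrt{-36 + 90} = 1384 - \sqrt{54} = 1384 - 3 \sqrt{6}$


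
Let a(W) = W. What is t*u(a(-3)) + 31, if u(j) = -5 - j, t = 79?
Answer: -127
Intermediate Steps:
t*u(a(-3)) + 31 = 79*(-5 - 1*(-3)) + 31 = 79*(-5 + 3) + 31 = 79*(-2) + 31 = -158 + 31 = -127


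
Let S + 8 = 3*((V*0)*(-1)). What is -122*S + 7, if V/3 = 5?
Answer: 983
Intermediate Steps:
V = 15 (V = 3*5 = 15)
S = -8 (S = -8 + 3*((15*0)*(-1)) = -8 + 3*(0*(-1)) = -8 + 3*0 = -8 + 0 = -8)
-122*S + 7 = -122*(-8) + 7 = 976 + 7 = 983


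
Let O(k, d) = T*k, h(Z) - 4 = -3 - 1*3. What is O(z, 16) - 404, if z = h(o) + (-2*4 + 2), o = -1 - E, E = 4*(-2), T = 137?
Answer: -1500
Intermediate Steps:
E = -8
o = 7 (o = -1 - 1*(-8) = -1 + 8 = 7)
h(Z) = -2 (h(Z) = 4 + (-3 - 1*3) = 4 + (-3 - 3) = 4 - 6 = -2)
z = -8 (z = -2 + (-2*4 + 2) = -2 + (-8 + 2) = -2 - 6 = -8)
O(k, d) = 137*k
O(z, 16) - 404 = 137*(-8) - 404 = -1096 - 404 = -1500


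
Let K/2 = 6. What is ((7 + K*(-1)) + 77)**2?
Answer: 5184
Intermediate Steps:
K = 12 (K = 2*6 = 12)
((7 + K*(-1)) + 77)**2 = ((7 + 12*(-1)) + 77)**2 = ((7 - 12) + 77)**2 = (-5 + 77)**2 = 72**2 = 5184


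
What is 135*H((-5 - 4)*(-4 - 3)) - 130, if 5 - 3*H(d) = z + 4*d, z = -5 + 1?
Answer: -11065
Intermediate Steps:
z = -4
H(d) = 3 - 4*d/3 (H(d) = 5/3 - (-4 + 4*d)/3 = 5/3 + (4/3 - 4*d/3) = 3 - 4*d/3)
135*H((-5 - 4)*(-4 - 3)) - 130 = 135*(3 - 4*(-5 - 4)*(-4 - 3)/3) - 130 = 135*(3 - (-12)*(-7)) - 130 = 135*(3 - 4/3*63) - 130 = 135*(3 - 84) - 130 = 135*(-81) - 130 = -10935 - 130 = -11065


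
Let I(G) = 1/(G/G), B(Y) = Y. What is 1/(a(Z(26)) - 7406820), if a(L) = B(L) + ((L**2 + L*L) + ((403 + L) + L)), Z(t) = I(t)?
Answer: -1/7406412 ≈ -1.3502e-7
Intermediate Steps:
I(G) = 1 (I(G) = 1/1 = 1)
Z(t) = 1
a(L) = 403 + 2*L**2 + 3*L (a(L) = L + ((L**2 + L*L) + ((403 + L) + L)) = L + ((L**2 + L**2) + (403 + 2*L)) = L + (2*L**2 + (403 + 2*L)) = L + (403 + 2*L + 2*L**2) = 403 + 2*L**2 + 3*L)
1/(a(Z(26)) - 7406820) = 1/((403 + 2*1**2 + 3*1) - 7406820) = 1/((403 + 2*1 + 3) - 7406820) = 1/((403 + 2 + 3) - 7406820) = 1/(408 - 7406820) = 1/(-7406412) = -1/7406412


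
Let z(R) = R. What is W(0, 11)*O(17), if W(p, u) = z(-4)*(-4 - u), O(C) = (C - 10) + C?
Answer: 1440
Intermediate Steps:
O(C) = -10 + 2*C (O(C) = (-10 + C) + C = -10 + 2*C)
W(p, u) = 16 + 4*u (W(p, u) = -4*(-4 - u) = 16 + 4*u)
W(0, 11)*O(17) = (16 + 4*11)*(-10 + 2*17) = (16 + 44)*(-10 + 34) = 60*24 = 1440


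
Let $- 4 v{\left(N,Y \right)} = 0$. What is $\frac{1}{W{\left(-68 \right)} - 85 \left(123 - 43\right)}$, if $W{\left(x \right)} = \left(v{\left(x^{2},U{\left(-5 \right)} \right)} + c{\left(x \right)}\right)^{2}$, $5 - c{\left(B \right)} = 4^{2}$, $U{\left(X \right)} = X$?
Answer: $- \frac{1}{6679} \approx -0.00014972$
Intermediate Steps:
$c{\left(B \right)} = -11$ ($c{\left(B \right)} = 5 - 4^{2} = 5 - 16 = -11$)
$v{\left(N,Y \right)} = 0$ ($v{\left(N,Y \right)} = \left(- \frac{1}{4}\right) 0 = 0$)
$W{\left(x \right)} = 121$ ($W{\left(x \right)} = \left(0 - 11\right)^{2} = \left(-11\right)^{2} = 121$)
$\frac{1}{W{\left(-68 \right)} - 85 \left(123 - 43\right)} = \frac{1}{121 - 85 \left(123 - 43\right)} = \frac{1}{121 - 6800} = \frac{1}{-6679} = - \frac{1}{6679}$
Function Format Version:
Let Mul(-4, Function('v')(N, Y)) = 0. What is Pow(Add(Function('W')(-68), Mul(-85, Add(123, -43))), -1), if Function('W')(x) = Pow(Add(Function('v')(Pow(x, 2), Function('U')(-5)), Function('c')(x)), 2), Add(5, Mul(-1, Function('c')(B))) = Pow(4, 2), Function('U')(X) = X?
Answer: Rational(-1, 6679) ≈ -0.00014972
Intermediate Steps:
Function('c')(B) = -11 (Function('c')(B) = Add(5, Mul(-1, Pow(4, 2))) = Add(5, Mul(-1, 16)) = Add(5, -16) = -11)
Function('v')(N, Y) = 0 (Function('v')(N, Y) = Mul(Rational(-1, 4), 0) = 0)
Function('W')(x) = 121 (Function('W')(x) = Pow(Add(0, -11), 2) = Pow(-11, 2) = 121)
Pow(Add(Function('W')(-68), Mul(-85, Add(123, -43))), -1) = Pow(Add(121, Mul(-85, Add(123, -43))), -1) = Pow(Add(121, Mul(-85, 80)), -1) = Pow(Add(121, -6800), -1) = Pow(-6679, -1) = Rational(-1, 6679)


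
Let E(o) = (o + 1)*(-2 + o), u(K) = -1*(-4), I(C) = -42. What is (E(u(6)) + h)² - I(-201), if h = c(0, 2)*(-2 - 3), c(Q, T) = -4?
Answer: 942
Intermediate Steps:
u(K) = 4
h = 20 (h = -4*(-2 - 3) = -4*(-5) = 20)
E(o) = (1 + o)*(-2 + o)
(E(u(6)) + h)² - I(-201) = ((-2 + 4² - 1*4) + 20)² - 1*(-42) = ((-2 + 16 - 4) + 20)² + 42 = (10 + 20)² + 42 = 30² + 42 = 900 + 42 = 942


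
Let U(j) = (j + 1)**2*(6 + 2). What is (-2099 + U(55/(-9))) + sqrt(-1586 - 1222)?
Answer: -153091/81 + 6*I*sqrt(78) ≈ -1890.0 + 52.991*I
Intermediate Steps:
U(j) = 8*(1 + j)**2 (U(j) = (1 + j)**2*8 = 8*(1 + j)**2)
(-2099 + U(55/(-9))) + sqrt(-1586 - 1222) = (-2099 + 8*(1 + 55/(-9))**2) + sqrt(-1586 - 1222) = (-2099 + 8*(1 + 55*(-1/9))**2) + sqrt(-2808) = (-2099 + 8*(1 - 55/9)**2) + 6*I*sqrt(78) = (-2099 + 8*(-46/9)**2) + 6*I*sqrt(78) = (-2099 + 8*(2116/81)) + 6*I*sqrt(78) = (-2099 + 16928/81) + 6*I*sqrt(78) = -153091/81 + 6*I*sqrt(78)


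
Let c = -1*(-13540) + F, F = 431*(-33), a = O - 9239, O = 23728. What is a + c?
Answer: 13806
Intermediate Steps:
a = 14489 (a = 23728 - 9239 = 14489)
F = -14223
c = -683 (c = -1*(-13540) - 14223 = 13540 - 14223 = -683)
a + c = 14489 - 683 = 13806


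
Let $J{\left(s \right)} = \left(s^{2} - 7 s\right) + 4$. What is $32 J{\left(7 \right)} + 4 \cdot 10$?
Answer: $168$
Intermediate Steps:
$J{\left(s \right)} = 4 + s^{2} - 7 s$
$32 J{\left(7 \right)} + 4 \cdot 10 = 32 \left(4 + 7^{2} - 49\right) + 4 \cdot 10 = 32 \left(4 + 49 - 49\right) + 40 = 32 \cdot 4 + 40 = 128 + 40 = 168$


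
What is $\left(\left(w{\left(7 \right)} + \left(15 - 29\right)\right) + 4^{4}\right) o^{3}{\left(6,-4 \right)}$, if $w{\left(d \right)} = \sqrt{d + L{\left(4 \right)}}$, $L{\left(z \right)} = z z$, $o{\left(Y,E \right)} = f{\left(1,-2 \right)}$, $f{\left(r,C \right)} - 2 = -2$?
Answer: $0$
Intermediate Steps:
$f{\left(r,C \right)} = 0$ ($f{\left(r,C \right)} = 2 - 2 = 0$)
$o{\left(Y,E \right)} = 0$
$L{\left(z \right)} = z^{2}$
$w{\left(d \right)} = \sqrt{16 + d}$ ($w{\left(d \right)} = \sqrt{d + 4^{2}} = \sqrt{d + 16} = \sqrt{16 + d}$)
$\left(\left(w{\left(7 \right)} + \left(15 - 29\right)\right) + 4^{4}\right) o^{3}{\left(6,-4 \right)} = \left(\left(\sqrt{16 + 7} + \left(15 - 29\right)\right) + 4^{4}\right) 0^{3} = \left(\left(\sqrt{23} + \left(15 - 29\right)\right) + 256\right) 0 = \left(\left(\sqrt{23} - 14\right) + 256\right) 0 = \left(\left(-14 + \sqrt{23}\right) + 256\right) 0 = \left(242 + \sqrt{23}\right) 0 = 0$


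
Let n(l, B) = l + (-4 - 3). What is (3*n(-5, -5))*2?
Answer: -72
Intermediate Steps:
n(l, B) = -7 + l (n(l, B) = l - 7 = -7 + l)
(3*n(-5, -5))*2 = (3*(-7 - 5))*2 = (3*(-12))*2 = -36*2 = -72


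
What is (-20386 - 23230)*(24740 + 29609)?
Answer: -2370485984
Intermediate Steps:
(-20386 - 23230)*(24740 + 29609) = -43616*54349 = -2370485984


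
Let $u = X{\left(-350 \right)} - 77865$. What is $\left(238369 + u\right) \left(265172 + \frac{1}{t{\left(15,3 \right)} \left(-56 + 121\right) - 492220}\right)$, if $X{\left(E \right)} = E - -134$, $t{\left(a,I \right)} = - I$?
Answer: $\frac{20929552765709152}{492415} \approx 4.2504 \cdot 10^{10}$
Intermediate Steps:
$X{\left(E \right)} = 134 + E$ ($X{\left(E \right)} = E + 134 = 134 + E$)
$u = -78081$ ($u = \left(134 - 350\right) - 77865 = -216 - 77865 = -78081$)
$\left(238369 + u\right) \left(265172 + \frac{1}{t{\left(15,3 \right)} \left(-56 + 121\right) - 492220}\right) = \left(238369 - 78081\right) \left(265172 + \frac{1}{\left(-1\right) 3 \left(-56 + 121\right) - 492220}\right) = 160288 \left(265172 + \frac{1}{\left(-3\right) 65 - 492220}\right) = 160288 \left(265172 + \frac{1}{-195 - 492220}\right) = 160288 \left(265172 + \frac{1}{-492415}\right) = 160288 \left(265172 - \frac{1}{492415}\right) = 160288 \cdot \frac{130574670379}{492415} = \frac{20929552765709152}{492415}$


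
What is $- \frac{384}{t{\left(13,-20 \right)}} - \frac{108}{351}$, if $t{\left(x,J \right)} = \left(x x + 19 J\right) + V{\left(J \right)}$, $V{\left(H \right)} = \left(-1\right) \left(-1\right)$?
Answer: $\frac{692}{455} \approx 1.5209$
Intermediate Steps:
$V{\left(H \right)} = 1$
$t{\left(x,J \right)} = 1 + x^{2} + 19 J$ ($t{\left(x,J \right)} = \left(x x + 19 J\right) + 1 = \left(x^{2} + 19 J\right) + 1 = 1 + x^{2} + 19 J$)
$- \frac{384}{t{\left(13,-20 \right)}} - \frac{108}{351} = - \frac{384}{1 + 13^{2} + 19 \left(-20\right)} - \frac{108}{351} = - \frac{384}{1 + 169 - 380} - \frac{4}{13} = - \frac{384}{-210} - \frac{4}{13} = \left(-384\right) \left(- \frac{1}{210}\right) - \frac{4}{13} = \frac{64}{35} - \frac{4}{13} = \frac{692}{455}$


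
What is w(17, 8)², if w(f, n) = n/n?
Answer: 1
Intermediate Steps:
w(f, n) = 1
w(17, 8)² = 1² = 1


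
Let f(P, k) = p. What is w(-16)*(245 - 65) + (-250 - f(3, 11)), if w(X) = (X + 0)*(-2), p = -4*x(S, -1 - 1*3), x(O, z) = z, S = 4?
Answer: 5494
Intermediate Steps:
p = 16 (p = -4*(-1 - 1*3) = -4*(-1 - 3) = -4*(-4) = 16)
f(P, k) = 16
w(X) = -2*X (w(X) = X*(-2) = -2*X)
w(-16)*(245 - 65) + (-250 - f(3, 11)) = (-2*(-16))*(245 - 65) + (-250 - 1*16) = 32*180 + (-250 - 16) = 5760 - 266 = 5494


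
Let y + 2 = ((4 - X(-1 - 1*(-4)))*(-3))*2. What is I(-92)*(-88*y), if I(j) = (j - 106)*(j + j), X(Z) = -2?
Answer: 121828608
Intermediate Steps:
I(j) = 2*j*(-106 + j) (I(j) = (-106 + j)*(2*j) = 2*j*(-106 + j))
y = -38 (y = -2 + ((4 - 1*(-2))*(-3))*2 = -2 + ((4 + 2)*(-3))*2 = -2 + (6*(-3))*2 = -2 - 18*2 = -2 - 36 = -38)
I(-92)*(-88*y) = (2*(-92)*(-106 - 92))*(-88*(-38)) = (2*(-92)*(-198))*3344 = 36432*3344 = 121828608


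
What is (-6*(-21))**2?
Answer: 15876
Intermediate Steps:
(-6*(-21))**2 = 126**2 = 15876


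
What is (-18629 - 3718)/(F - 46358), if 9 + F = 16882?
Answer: 22347/29485 ≈ 0.75791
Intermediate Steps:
F = 16873 (F = -9 + 16882 = 16873)
(-18629 - 3718)/(F - 46358) = (-18629 - 3718)/(16873 - 46358) = -22347/(-29485) = -22347*(-1/29485) = 22347/29485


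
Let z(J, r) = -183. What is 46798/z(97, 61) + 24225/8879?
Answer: -411086267/1624857 ≈ -253.00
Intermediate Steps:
46798/z(97, 61) + 24225/8879 = 46798/(-183) + 24225/8879 = 46798*(-1/183) + 24225*(1/8879) = -46798/183 + 24225/8879 = -411086267/1624857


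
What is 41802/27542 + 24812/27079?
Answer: 907664231/372904909 ≈ 2.4340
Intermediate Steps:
41802/27542 + 24812/27079 = 41802*(1/27542) + 24812*(1/27079) = 20901/13771 + 24812/27079 = 907664231/372904909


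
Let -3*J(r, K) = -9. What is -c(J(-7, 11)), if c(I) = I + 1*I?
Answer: -6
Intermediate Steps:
J(r, K) = 3 (J(r, K) = -1/3*(-9) = 3)
c(I) = 2*I (c(I) = I + I = 2*I)
-c(J(-7, 11)) = -2*3 = -1*6 = -6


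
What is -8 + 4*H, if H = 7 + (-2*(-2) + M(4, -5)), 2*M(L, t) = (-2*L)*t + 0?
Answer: 116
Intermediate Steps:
M(L, t) = -L*t (M(L, t) = ((-2*L)*t + 0)/2 = (-2*L*t + 0)/2 = (-2*L*t)/2 = -L*t)
H = 31 (H = 7 + (-2*(-2) - 1*4*(-5)) = 7 + (4 + 20) = 7 + 24 = 31)
-8 + 4*H = -8 + 4*31 = -8 + 124 = 116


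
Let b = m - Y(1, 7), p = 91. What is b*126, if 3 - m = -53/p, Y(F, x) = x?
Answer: -5598/13 ≈ -430.62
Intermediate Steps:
m = 326/91 (m = 3 - (-53)/91 = 3 - 1*(-53/91) = 3 + 53/91 = 326/91 ≈ 3.5824)
b = -311/91 (b = 326/91 - 1*7 = 326/91 - 7 = -311/91 ≈ -3.4176)
b*126 = -311/91*126 = -5598/13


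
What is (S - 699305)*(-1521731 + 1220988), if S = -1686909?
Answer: 717637157002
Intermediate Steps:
(S - 699305)*(-1521731 + 1220988) = (-1686909 - 699305)*(-1521731 + 1220988) = -2386214*(-300743) = 717637157002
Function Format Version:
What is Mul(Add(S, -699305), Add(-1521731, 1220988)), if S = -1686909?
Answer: 717637157002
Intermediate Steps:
Mul(Add(S, -699305), Add(-1521731, 1220988)) = Mul(Add(-1686909, -699305), Add(-1521731, 1220988)) = Mul(-2386214, -300743) = 717637157002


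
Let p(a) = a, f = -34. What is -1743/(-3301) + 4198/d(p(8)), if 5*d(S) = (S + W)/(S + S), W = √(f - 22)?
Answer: 221726797/9903 - 16792*I*√14/3 ≈ 22390.0 - 20943.0*I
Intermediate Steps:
W = 2*I*√14 (W = √(-34 - 22) = √(-56) = 2*I*√14 ≈ 7.4833*I)
d(S) = (S + 2*I*√14)/(10*S) (d(S) = ((S + 2*I*√14)/(S + S))/5 = ((S + 2*I*√14)/((2*S)))/5 = ((S + 2*I*√14)*(1/(2*S)))/5 = ((S + 2*I*√14)/(2*S))/5 = (S + 2*I*√14)/(10*S))
-1743/(-3301) + 4198/d(p(8)) = -1743/(-3301) + 4198/(((⅒)*(8 + 2*I*√14)/8)) = -1743*(-1/3301) + 4198/(((⅒)*(⅛)*(8 + 2*I*√14))) = 1743/3301 + 4198/(⅒ + I*√14/40)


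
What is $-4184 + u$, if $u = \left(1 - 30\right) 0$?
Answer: $-4184$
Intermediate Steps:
$u = 0$ ($u = \left(-29\right) 0 = 0$)
$-4184 + u = -4184 + 0 = -4184$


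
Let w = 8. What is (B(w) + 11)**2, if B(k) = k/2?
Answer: 225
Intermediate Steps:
B(k) = k/2 (B(k) = k*(1/2) = k/2)
(B(w) + 11)**2 = ((1/2)*8 + 11)**2 = (4 + 11)**2 = 15**2 = 225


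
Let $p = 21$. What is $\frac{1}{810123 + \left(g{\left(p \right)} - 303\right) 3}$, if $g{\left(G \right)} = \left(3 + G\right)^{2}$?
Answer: $\frac{1}{810942} \approx 1.2331 \cdot 10^{-6}$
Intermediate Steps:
$\frac{1}{810123 + \left(g{\left(p \right)} - 303\right) 3} = \frac{1}{810123 + \left(\left(3 + 21\right)^{2} - 303\right) 3} = \frac{1}{810123 + \left(24^{2} - 303\right) 3} = \frac{1}{810123 + \left(576 - 303\right) 3} = \frac{1}{810123 + 273 \cdot 3} = \frac{1}{810123 + 819} = \frac{1}{810942}$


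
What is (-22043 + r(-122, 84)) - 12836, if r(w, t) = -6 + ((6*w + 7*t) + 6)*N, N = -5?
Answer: -34195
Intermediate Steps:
r(w, t) = -36 - 35*t - 30*w (r(w, t) = -6 + ((6*w + 7*t) + 6)*(-5) = -6 + (6 + 6*w + 7*t)*(-5) = -6 + (-30 - 35*t - 30*w) = -36 - 35*t - 30*w)
(-22043 + r(-122, 84)) - 12836 = (-22043 + (-36 - 35*84 - 30*(-122))) - 12836 = (-22043 + (-36 - 2940 + 3660)) - 12836 = (-22043 + 684) - 12836 = -21359 - 12836 = -34195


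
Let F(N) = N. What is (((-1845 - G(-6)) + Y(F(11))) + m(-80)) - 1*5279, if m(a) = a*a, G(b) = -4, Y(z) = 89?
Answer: -631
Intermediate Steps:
m(a) = a²
(((-1845 - G(-6)) + Y(F(11))) + m(-80)) - 1*5279 = (((-1845 - 1*(-4)) + 89) + (-80)²) - 1*5279 = (((-1845 + 4) + 89) + 6400) - 5279 = ((-1841 + 89) + 6400) - 5279 = (-1752 + 6400) - 5279 = 4648 - 5279 = -631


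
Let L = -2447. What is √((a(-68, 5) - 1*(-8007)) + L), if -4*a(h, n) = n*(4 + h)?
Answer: 2*√1410 ≈ 75.100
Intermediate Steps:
a(h, n) = -n*(4 + h)/4
√((a(-68, 5) - 1*(-8007)) + L) = √((-¼*5*(4 - 68) - 1*(-8007)) - 2447) = √((-¼*5*(-64) + 8007) - 2447) = √((80 + 8007) - 2447) = √(8087 - 2447) = √5640 = 2*√1410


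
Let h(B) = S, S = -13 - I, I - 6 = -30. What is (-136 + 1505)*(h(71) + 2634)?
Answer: 3621005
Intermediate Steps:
I = -24 (I = 6 - 30 = -24)
S = 11 (S = -13 - 1*(-24) = -13 + 24 = 11)
h(B) = 11
(-136 + 1505)*(h(71) + 2634) = (-136 + 1505)*(11 + 2634) = 1369*2645 = 3621005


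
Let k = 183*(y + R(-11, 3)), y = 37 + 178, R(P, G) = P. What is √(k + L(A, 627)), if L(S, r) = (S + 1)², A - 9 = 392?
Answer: 18*√614 ≈ 446.02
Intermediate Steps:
A = 401 (A = 9 + 392 = 401)
y = 215
L(S, r) = (1 + S)²
k = 37332 (k = 183*(215 - 11) = 183*204 = 37332)
√(k + L(A, 627)) = √(37332 + (1 + 401)²) = √(37332 + 402²) = √(37332 + 161604) = √198936 = 18*√614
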